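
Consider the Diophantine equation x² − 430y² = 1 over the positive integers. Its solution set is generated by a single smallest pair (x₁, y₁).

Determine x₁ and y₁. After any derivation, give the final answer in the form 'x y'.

2862251 138030

√430 = [20; 1,2,1,3,1,…,2,1,40, …], period ℓ=14 (even) → k=13
step 0: (20, 1)  from 20·(1,0) + (0,1)
…
step 2: (62, 3)  from 2·(21,1) + (20,1)
step 3: (83, 4)  from 1·(62,3) + (21,1)
step 4: (311, 15)  from 3·(83,4) + (62,3)
step 5: (394, 19)  from 1·(311,15) + (83,4)
step 6: (2675, 129)  from 6·(394,19) + (311,15)
…
step 8: (133439, 6435)  from 6·(21794,1051) + (2675,129)
step 9: (155233, 7486)  from 1·(133439,6435) + (21794,1051)
step 10: (599138, 28893)  from 3·(155233,7486) + (133439,6435)
step 11: (754371, 36379)  from 1·(599138,28893) + (155233,7486)
step 12: (2107880, 101651)  from 2·(754371,36379) + (599138,28893)
step 13: (2862251, 138030)  from 1·(2107880,101651) + (754371,36379)
→ (2862251, 138030).  Check: 2862251²=8192480787001, 430·138030²=8192480787000, difference 1.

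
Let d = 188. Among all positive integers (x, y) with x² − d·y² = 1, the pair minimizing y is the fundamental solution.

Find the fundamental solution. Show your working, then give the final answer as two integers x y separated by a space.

4607 336

√188 = [13; 1,2,2,6,2,2,1,26, …], period ℓ=8 (even) → k=7
k=0  a_k=13  p_k/q_k = 13/1
k=1  a_k=1  p_k/q_k = 14/1
k=2  a_k=2  p_k/q_k = 41/3
k=3  a_k=2  p_k/q_k = 96/7
…
k=5  a_k=2  p_k/q_k = 1330/97
k=6  a_k=2  p_k/q_k = 3277/239
k=7  a_k=1  p_k/q_k = 4607/336
fundamental: x₁=4607, y₁=336  (since 21224449 − 188·112896 = 1)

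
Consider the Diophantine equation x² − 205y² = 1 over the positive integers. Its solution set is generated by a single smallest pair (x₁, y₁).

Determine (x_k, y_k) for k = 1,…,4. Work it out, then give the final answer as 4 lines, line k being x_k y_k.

39689 2772
3150433441 220035816
250075105640009 17466002999676
19850461732342200961 1386416385888245712

d=205: √d = [14; 3,6,1,4,1,6,3,28] (ℓ=8, even), read p_7/q_7
i=0: a=14 ⇒ p=14, q=1
i=1: a=3 ⇒ p=43, q=3
i=2: a=6 ⇒ p=272, q=19
…
i=4: a=4 ⇒ p=1532, q=107
…
i=6: a=6 ⇒ p=12614, q=881
i=7: a=3 ⇒ p=39689, q=2772
→ (39689, 2772).  Check: 39689²=1575216721, 205·2772²=1575216720, difference 1.
(39689+2772√205)^2 = 3150433441 + 220035816√205
(39689+2772√205)^3 = 250075105640009 + 17466002999676√205
(39689+2772√205)^4 = 19850461732342200961 + 1386416385888245712√205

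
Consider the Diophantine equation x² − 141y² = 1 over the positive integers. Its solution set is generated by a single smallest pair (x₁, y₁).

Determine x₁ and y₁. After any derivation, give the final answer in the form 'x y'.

[11; 1,6,1,22] for √141; ℓ=4 ⇒ convergent index 3
i=0: a=11 ⇒ p=11, q=1
i=1: a=1 ⇒ p=12, q=1
i=2: a=6 ⇒ p=83, q=7
i=3: a=1 ⇒ p=95, q=8
fundamental: x₁=95, y₁=8  (since 9025 − 141·64 = 1)

95 8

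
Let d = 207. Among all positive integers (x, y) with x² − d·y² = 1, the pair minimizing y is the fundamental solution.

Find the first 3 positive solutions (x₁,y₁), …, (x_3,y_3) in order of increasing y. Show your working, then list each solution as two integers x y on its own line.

d=207: √d = [14; 2,1,1,2,1,1,2,28] (ℓ=8, even), read p_7/q_7
step 0: (14, 1)  from 14·(1,0) + (0,1)
step 1: (29, 2)  from 2·(14,1) + (1,0)
step 2: (43, 3)  from 1·(29,2) + (14,1)
step 3: (72, 5)  from 1·(43,3) + (29,2)
…
step 6: (446, 31)  from 1·(259,18) + (187,13)
step 7: (1151, 80)  from 2·(446,31) + (259,18)
(x₁, y₁) = (1151, 80);  1151² − 207·80² = 1 ✓
k=2:  x_2 = 1151·1151+207·80·80 = 2649601,  y_2 = 1151·80+80·1151 = 184160
k=3:  x_3 = 1151·2649601+207·80·184160 = 6099380351,  y_3 = 1151·184160+80·2649601 = 423936240

1151 80
2649601 184160
6099380351 423936240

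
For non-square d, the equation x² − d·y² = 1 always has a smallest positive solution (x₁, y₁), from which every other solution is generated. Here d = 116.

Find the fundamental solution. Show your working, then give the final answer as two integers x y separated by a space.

√116 = [10; 1,3,2,1,4,1,2,3,1,20, …], period ℓ=10 (even) → k=9
step 0: (10, 1)  from 10·(1,0) + (0,1)
step 1: (11, 1)  from 1·(10,1) + (1,0)
step 2: (43, 4)  from 3·(11,1) + (10,1)
step 3: (97, 9)  from 2·(43,4) + (11,1)
step 4: (140, 13)  from 1·(97,9) + (43,4)
step 5: (657, 61)  from 4·(140,13) + (97,9)
…
step 8: (7550, 701)  from 3·(2251,209) + (797,74)
step 9: (9801, 910)  from 1·(7550,701) + (2251,209)
fundamental: x₁=9801, y₁=910  (since 96059601 − 116·828100 = 1)

9801 910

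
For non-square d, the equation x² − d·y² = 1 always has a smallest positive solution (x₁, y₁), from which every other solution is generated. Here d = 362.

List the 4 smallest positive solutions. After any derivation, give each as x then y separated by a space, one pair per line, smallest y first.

723 38
1045457 54948
1511730099 79454770
2185960677697 114891542472

√362 = [19; 38, …], period ℓ=1 (odd) → k=1
i=0: a=19 ⇒ p=19, q=1
i=1: a=38 ⇒ p=723, q=38
(x₁, y₁) = (723, 38);  723² − 362·38² = 1 ✓
(723+38√362)^2 = 1045457 + 54948√362
(723+38√362)^3 = 1511730099 + 79454770√362
(723+38√362)^4 = 2185960677697 + 114891542472√362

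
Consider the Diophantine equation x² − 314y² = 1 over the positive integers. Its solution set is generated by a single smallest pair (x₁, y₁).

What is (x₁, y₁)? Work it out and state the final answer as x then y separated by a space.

392499 22150

√314 = [17; 1,2,1,1,2,1,34, …], period ℓ=7 (odd) → k=13
step 0: (17, 1)  from 17·(1,0) + (0,1)
…
step 3: (71, 4)  from 1·(53,3) + (18,1)
…
step 6: (443, 25)  from 1·(319,18) + (124,7)
…
step 8: (15824, 893)  from 1·(15381,868) + (443,25)
step 9: (47029, 2654)  from 2·(15824,893) + (15381,868)
step 10: (62853, 3547)  from 1·(47029,2654) + (15824,893)
…
step 12: (282617, 15949)  from 2·(109882,6201) + (62853,3547)
step 13: (392499, 22150)  from 1·(282617,15949) + (109882,6201)
fundamental: x₁=392499, y₁=22150  (since 154055465001 − 314·490622500 = 1)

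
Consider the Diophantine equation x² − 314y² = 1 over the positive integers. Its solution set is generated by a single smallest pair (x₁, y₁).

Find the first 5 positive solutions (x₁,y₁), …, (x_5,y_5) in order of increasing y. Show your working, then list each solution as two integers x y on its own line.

392499 22150
308110930001 17387705700
241866463828532499 13649314199066450
189864690372162243720001 10714684347621377411400
149043402212524750531884812499 8411005783500436710995110750

d=314: √d = [17; 1,2,1,1,2,1,34] (ℓ=7, odd), read p_13/q_13
a_0=17:  p_0=17·1+0=17,  q_0=17·0+1=1
…
a_3=1:  p_3=1·53+18=71,  q_3=1·3+1=4
a_4=1:  p_4=1·71+53=124,  q_4=1·4+3=7
a_5=2:  p_5=2·124+71=319,  q_5=2·7+4=18
…
a_7=34:  p_7=34·443+319=15381,  q_7=34·25+18=868
a_8=1:  p_8=1·15381+443=15824,  q_8=1·868+25=893
a_9=2:  p_9=2·15824+15381=47029,  q_9=2·893+868=2654
…
a_11=1:  p_11=1·62853+47029=109882,  q_11=1·3547+2654=6201
a_12=2:  p_12=2·109882+62853=282617,  q_12=2·6201+3547=15949
a_13=1:  p_13=1·282617+109882=392499,  q_13=1·15949+6201=22150
fundamental: x₁=392499, y₁=22150  (since 154055465001 − 314·490622500 = 1)
(x_2, y_2) = (392499·392499 + 314·22150·22150, 392499·22150 + 22150·392499) = (308110930001, 17387705700)
(x_3, y_3) = (392499·308110930001 + 314·22150·17387705700, 392499·17387705700 + 22150·308110930001) = (241866463828532499, 13649314199066450)
(x_4, y_4) = (392499·241866463828532499 + 314·22150·13649314199066450, 392499·13649314199066450 + 22150·241866463828532499) = (189864690372162243720001, 10714684347621377411400)
(x_5, y_5) = (392499·189864690372162243720001 + 314·22150·10714684347621377411400, 392499·10714684347621377411400 + 22150·189864690372162243720001) = (149043402212524750531884812499, 8411005783500436710995110750)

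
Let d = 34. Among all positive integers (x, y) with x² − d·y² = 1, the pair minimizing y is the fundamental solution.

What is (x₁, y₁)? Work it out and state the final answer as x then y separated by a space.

35 6

d=34: √d = [5; 1,4,1,10] (ℓ=4, even), read p_3/q_3
k=0  a_k=5  p_k/q_k = 5/1
…
k=2  a_k=4  p_k/q_k = 29/5
k=3  a_k=1  p_k/q_k = 35/6
→ (35, 6).  Check: 35²=1225, 34·6²=1224, difference 1.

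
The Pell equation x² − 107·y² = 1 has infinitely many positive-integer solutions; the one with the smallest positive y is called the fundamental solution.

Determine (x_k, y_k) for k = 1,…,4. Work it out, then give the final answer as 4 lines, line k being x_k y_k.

962 93
1850887 178932
3561105626 344265075
6851565373537 662365825368

d=107: √d = [10; 2,1,9,1,2,20] (ℓ=6, even), read p_5/q_5
step 0: (10, 1)  from 10·(1,0) + (0,1)
step 1: (21, 2)  from 2·(10,1) + (1,0)
step 2: (31, 3)  from 1·(21,2) + (10,1)
step 3: (300, 29)  from 9·(31,3) + (21,2)
step 4: (331, 32)  from 1·(300,29) + (31,3)
step 5: (962, 93)  from 2·(331,32) + (300,29)
(x₁, y₁) = (962, 93);  962² − 107·93² = 1 ✓
n=2: (962,93)∘(962,93) = (962·962+107·93·93, 962·93+93·962) = (1850887,178932)
n=3: (1850887,178932)∘(962,93) = (962·1850887+107·93·178932, 962·178932+93·1850887) = (3561105626,344265075)
n=4: (3561105626,344265075)∘(962,93) = (962·3561105626+107·93·344265075, 962·344265075+93·3561105626) = (6851565373537,662365825368)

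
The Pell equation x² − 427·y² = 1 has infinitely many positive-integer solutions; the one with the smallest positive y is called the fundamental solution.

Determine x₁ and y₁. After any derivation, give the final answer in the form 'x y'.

√427 = [20; 1,1,1,40, …], period ℓ=4 (even) → k=3
k=0  a_k=20  p_k/q_k = 20/1
k=1  a_k=1  p_k/q_k = 21/1
k=2  a_k=1  p_k/q_k = 41/2
k=3  a_k=1  p_k/q_k = 62/3
(x₁, y₁) = (62, 3);  62² − 427·3² = 1 ✓

62 3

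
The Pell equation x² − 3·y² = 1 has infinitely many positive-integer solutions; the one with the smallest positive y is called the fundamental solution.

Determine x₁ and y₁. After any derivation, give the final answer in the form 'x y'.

2 1

√3 = [1; 1,2, …], period ℓ=2 (even) → k=1
a_0=1:  p_0=1·1+0=1,  q_0=1·0+1=1
a_1=1:  p_1=1·1+1=2,  q_1=1·1+0=1
(x₁, y₁) = (2, 1);  2² − 3·1² = 1 ✓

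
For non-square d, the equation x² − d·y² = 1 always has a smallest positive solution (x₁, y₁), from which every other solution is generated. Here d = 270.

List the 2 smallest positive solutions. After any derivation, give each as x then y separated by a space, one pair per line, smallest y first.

√270 → a₀=16, period (2,3,6,3,2,32); ℓ=6 even so k=5
k=0  a_k=16  p_k/q_k = 16/1
…
k=2  a_k=3  p_k/q_k = 115/7
…
k=4  a_k=3  p_k/q_k = 2284/139
k=5  a_k=2  p_k/q_k = 5291/322
(x₁, y₁) = (5291, 322);  5291² − 270·322² = 1 ✓
(5291+322√270)^2 = 55989361 + 3407404√270

5291 322
55989361 3407404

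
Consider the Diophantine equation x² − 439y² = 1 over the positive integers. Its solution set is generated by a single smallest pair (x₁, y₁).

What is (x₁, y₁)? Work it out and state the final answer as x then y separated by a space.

440 21

[20; 1,19,1,40] for √439; ℓ=4 ⇒ convergent index 3
step 0: (20, 1)  from 20·(1,0) + (0,1)
step 1: (21, 1)  from 1·(20,1) + (1,0)
step 2: (419, 20)  from 19·(21,1) + (20,1)
step 3: (440, 21)  from 1·(419,20) + (21,1)
fundamental: x₁=440, y₁=21  (since 193600 − 439·441 = 1)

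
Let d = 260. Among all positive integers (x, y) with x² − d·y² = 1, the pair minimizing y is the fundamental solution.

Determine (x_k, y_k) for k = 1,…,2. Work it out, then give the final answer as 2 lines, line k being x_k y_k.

129 8
33281 2064

√260 = [16; 8,32, …], period ℓ=2 (even) → k=1
k=0  a_k=16  p_k/q_k = 16/1
k=1  a_k=8  p_k/q_k = 129/8
(x₁, y₁) = (129, 8);  129² − 260·8² = 1 ✓
(x_2, y_2) = (129·129 + 260·8·8, 129·8 + 8·129) = (33281, 2064)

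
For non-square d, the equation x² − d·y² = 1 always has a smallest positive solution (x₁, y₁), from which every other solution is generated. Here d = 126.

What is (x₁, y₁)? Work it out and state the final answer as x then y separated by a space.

449 40

√126 → a₀=11, period (4,2,4,22); ℓ=4 even so k=3
step 0: (11, 1)  from 11·(1,0) + (0,1)
step 1: (45, 4)  from 4·(11,1) + (1,0)
step 2: (101, 9)  from 2·(45,4) + (11,1)
step 3: (449, 40)  from 4·(101,9) + (45,4)
(x₁, y₁) = (449, 40);  449² − 126·40² = 1 ✓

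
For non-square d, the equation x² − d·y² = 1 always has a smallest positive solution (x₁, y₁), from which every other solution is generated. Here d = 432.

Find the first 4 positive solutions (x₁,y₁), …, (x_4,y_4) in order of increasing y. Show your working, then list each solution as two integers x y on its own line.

1351 65
3650401 175630
9863382151 474552195
26650854921601 1282239855260

√432 = [20; 1,3,1,1,1,3,1,40, …], period ℓ=8 (even) → k=7
i=0: a=20 ⇒ p=20, q=1
i=1: a=1 ⇒ p=21, q=1
…
i=6: a=3 ⇒ p=1060, q=51
i=7: a=1 ⇒ p=1351, q=65
(x₁, y₁) = (1351, 65);  1351² − 432·65² = 1 ✓
(1351+65√432)^2 = 3650401 + 175630√432
(1351+65√432)^3 = 9863382151 + 474552195√432
(1351+65√432)^4 = 26650854921601 + 1282239855260√432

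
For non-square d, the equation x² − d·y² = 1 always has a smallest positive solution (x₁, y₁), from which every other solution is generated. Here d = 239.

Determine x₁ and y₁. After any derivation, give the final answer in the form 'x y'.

[15; 2,5,1,2,4,15,4,2,1,5,2,30] for √239; ℓ=12 ⇒ convergent index 11
a_0=15:  p_0=15·1+0=15,  q_0=15·0+1=1
…
a_2=5:  p_2=5·31+15=170,  q_2=5·2+1=11
…
a_4=2:  p_4=2·201+170=572,  q_4=2·13+11=37
a_5=4:  p_5=4·572+201=2489,  q_5=4·37+13=161
a_6=15:  p_6=15·2489+572=37907,  q_6=15·161+37=2452
…
a_8=2:  p_8=2·154117+37907=346141,  q_8=2·9969+2452=22390
…
a_10=5:  p_10=5·500258+346141=2847431,  q_10=5·32359+22390=184185
a_11=2:  p_11=2·2847431+500258=6195120,  q_11=2·184185+32359=400729
fundamental: x₁=6195120, y₁=400729  (since 38379511814400 − 239·160583731441 = 1)

6195120 400729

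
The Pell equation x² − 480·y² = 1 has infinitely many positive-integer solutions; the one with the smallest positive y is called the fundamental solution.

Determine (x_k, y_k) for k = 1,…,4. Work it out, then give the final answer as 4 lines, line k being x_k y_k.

√480 → a₀=21, period (1,9,1,42); ℓ=4 even so k=3
k=0  a_k=21  p_k/q_k = 21/1
k=1  a_k=1  p_k/q_k = 22/1
k=2  a_k=9  p_k/q_k = 219/10
k=3  a_k=1  p_k/q_k = 241/11
fundamental: x₁=241, y₁=11  (since 58081 − 480·121 = 1)
n=2: (241,11)∘(241,11) = (241·241+480·11·11, 241·11+11·241) = (116161,5302)
n=3: (116161,5302)∘(241,11) = (241·116161+480·11·5302, 241·5302+11·116161) = (55989361,2555553)
n=4: (55989361,2555553)∘(241,11) = (241·55989361+480·11·2555553, 241·2555553+11·55989361) = (26986755841,1231771244)

241 11
116161 5302
55989361 2555553
26986755841 1231771244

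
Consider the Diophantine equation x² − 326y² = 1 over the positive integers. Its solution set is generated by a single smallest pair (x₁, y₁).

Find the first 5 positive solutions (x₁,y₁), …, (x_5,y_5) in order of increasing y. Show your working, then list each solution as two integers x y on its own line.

√326 = [18; 18,36, …], period ℓ=2 (even) → k=1
i=0: a=18 ⇒ p=18, q=1
i=1: a=18 ⇒ p=325, q=18
→ (325, 18).  Check: 325²=105625, 326·18²=105624, difference 1.
(325+18√326)^2 = 211249 + 11700√326
(325+18√326)^3 = 137311525 + 7604982√326
(325+18√326)^4 = 89252280001 + 4943226600√326
(325+18√326)^5 = 58013844689125 + 3213089685018√326

325 18
211249 11700
137311525 7604982
89252280001 4943226600
58013844689125 3213089685018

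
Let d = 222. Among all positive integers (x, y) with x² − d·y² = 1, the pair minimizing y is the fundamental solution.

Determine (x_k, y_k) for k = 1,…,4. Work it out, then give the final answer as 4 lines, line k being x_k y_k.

149 10
44401 2980
13231349 888030
3942897601 264629960

√222 = [14; 1,8,1,28, …], period ℓ=4 (even) → k=3
k=0  a_k=14  p_k/q_k = 14/1
k=1  a_k=1  p_k/q_k = 15/1
k=2  a_k=8  p_k/q_k = 134/9
k=3  a_k=1  p_k/q_k = 149/10
(x₁, y₁) = (149, 10);  149² − 222·10² = 1 ✓
k=2:  x_2 = 149·149+222·10·10 = 44401,  y_2 = 149·10+10·149 = 2980
k=3:  x_3 = 149·44401+222·10·2980 = 13231349,  y_3 = 149·2980+10·44401 = 888030
k=4:  x_4 = 149·13231349+222·10·888030 = 3942897601,  y_4 = 149·888030+10·13231349 = 264629960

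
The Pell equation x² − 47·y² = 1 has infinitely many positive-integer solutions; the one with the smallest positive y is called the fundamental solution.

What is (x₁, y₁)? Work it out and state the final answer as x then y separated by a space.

√47 = [6; 1,5,1,12, …], period ℓ=4 (even) → k=3
a_0=6:  p_0=6·1+0=6,  q_0=6·0+1=1
a_1=1:  p_1=1·6+1=7,  q_1=1·1+0=1
a_2=5:  p_2=5·7+6=41,  q_2=5·1+1=6
a_3=1:  p_3=1·41+7=48,  q_3=1·6+1=7
→ (48, 7).  Check: 48²=2304, 47·7²=2303, difference 1.

48 7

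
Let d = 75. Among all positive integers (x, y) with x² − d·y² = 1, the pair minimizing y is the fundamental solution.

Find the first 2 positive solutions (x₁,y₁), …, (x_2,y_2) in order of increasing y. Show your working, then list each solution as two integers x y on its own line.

26 3
1351 156

√75 = [8; 1,1,1,16, …], period ℓ=4 (even) → k=3
step 0: (8, 1)  from 8·(1,0) + (0,1)
step 1: (9, 1)  from 1·(8,1) + (1,0)
step 2: (17, 2)  from 1·(9,1) + (8,1)
step 3: (26, 3)  from 1·(17,2) + (9,1)
fundamental: x₁=26, y₁=3  (since 676 − 75·9 = 1)
k=2:  x_2 = 26·26+75·3·3 = 1351,  y_2 = 26·3+3·26 = 156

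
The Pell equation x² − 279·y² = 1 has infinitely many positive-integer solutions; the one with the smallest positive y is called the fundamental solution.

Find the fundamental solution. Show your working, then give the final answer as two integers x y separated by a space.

1520 91

[16; 1,2,2,1,2,2,1,32] for √279; ℓ=8 ⇒ convergent index 7
i=0: a=16 ⇒ p=16, q=1
i=1: a=1 ⇒ p=17, q=1
i=2: a=2 ⇒ p=50, q=3
i=3: a=2 ⇒ p=117, q=7
i=4: a=1 ⇒ p=167, q=10
i=5: a=2 ⇒ p=451, q=27
i=6: a=2 ⇒ p=1069, q=64
i=7: a=1 ⇒ p=1520, q=91
→ (1520, 91).  Check: 1520²=2310400, 279·91²=2310399, difference 1.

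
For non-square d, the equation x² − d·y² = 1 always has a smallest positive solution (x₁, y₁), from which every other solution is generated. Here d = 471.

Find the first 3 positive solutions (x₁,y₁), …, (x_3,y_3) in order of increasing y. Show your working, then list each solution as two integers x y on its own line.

d=471: √d = [21; 1,2,2,1,3,…,2,1,42] (ℓ=14, even), read p_13/q_13
k=0  a_k=21  p_k/q_k = 21/1
…
k=2  a_k=2  p_k/q_k = 65/3
k=3  a_k=2  p_k/q_k = 152/7
…
k=12  a_k=2  p_k/q_k = 5506953/253747
k=13  a_k=1  p_k/q_k = 7838695/361188
→ (7838695, 361188).  Check: 7838695²=61445139303025, 471·361188²=61445139303024, difference 1.
(7838695+361188√471)^2 = 122890278606049 + 5662485139320√471
(7838695+361188√471)^3 = 1926598824915678693415 + 88772987898323613612√471

7838695 361188
122890278606049 5662485139320
1926598824915678693415 88772987898323613612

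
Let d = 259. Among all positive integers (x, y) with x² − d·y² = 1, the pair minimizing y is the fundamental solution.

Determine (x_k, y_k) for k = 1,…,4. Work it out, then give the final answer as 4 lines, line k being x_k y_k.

√259 → a₀=16, period (10,1,2,3,4,3,2,1,10,32); ℓ=10 even so k=9
i=0: a=16 ⇒ p=16, q=1
i=1: a=10 ⇒ p=161, q=10
i=2: a=1 ⇒ p=177, q=11
…
i=4: a=3 ⇒ p=1722, q=107
i=5: a=4 ⇒ p=7403, q=460
i=6: a=3 ⇒ p=23931, q=1487
i=7: a=2 ⇒ p=55265, q=3434
i=8: a=1 ⇒ p=79196, q=4921
i=9: a=10 ⇒ p=847225, q=52644
(x₁, y₁) = (847225, 52644);  847225² − 259·52644² = 1 ✓
n=2: (847225,52644)∘(847225,52644) = (847225·847225+259·52644·52644, 847225·52644+52644·847225) = (1435580401249,89202625800)
n=3: (1435580401249,89202625800)∘(847225,52644) = (847225·1435580401249+259·52644·89202625800, 847225·89202625800+52644·1435580401249) = (2432519210895520825,151149389286757356)
n=4: (2432519210895520825,151149389286757356)∘(847225,52644) = (847225·2432519210895520825+259·52644·151149389286757356, 847225·151149389286757356+52644·2432519210895520825) = (4121782176900479681520001,256115082676856799248400)

847225 52644
1435580401249 89202625800
2432519210895520825 151149389286757356
4121782176900479681520001 256115082676856799248400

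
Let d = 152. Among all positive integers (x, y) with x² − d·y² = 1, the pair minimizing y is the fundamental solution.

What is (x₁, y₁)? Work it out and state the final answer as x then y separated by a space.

√152 = [12; 3,24, …], period ℓ=2 (even) → k=1
k=0  a_k=12  p_k/q_k = 12/1
k=1  a_k=3  p_k/q_k = 37/3
→ (37, 3).  Check: 37²=1369, 152·3²=1368, difference 1.

37 3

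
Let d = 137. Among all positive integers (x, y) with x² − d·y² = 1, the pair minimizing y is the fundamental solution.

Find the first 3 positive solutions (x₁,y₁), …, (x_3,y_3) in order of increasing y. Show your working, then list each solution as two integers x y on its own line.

6083073 519712
74007554246657 6322892069952
900386710067742990849 76925228065277725280

d=137: √d = [11; 1,2,2,1,1,2,2,1,22] (ℓ=9, odd), read p_17/q_17
i=0: a=11 ⇒ p=11, q=1
i=1: a=1 ⇒ p=12, q=1
i=2: a=2 ⇒ p=35, q=3
i=3: a=2 ⇒ p=82, q=7
i=4: a=1 ⇒ p=117, q=10
i=5: a=1 ⇒ p=199, q=17
i=6: a=2 ⇒ p=515, q=44
…
i=8: a=1 ⇒ p=1744, q=149
i=9: a=22 ⇒ p=39597, q=3383
i=10: a=1 ⇒ p=41341, q=3532
i=11: a=2 ⇒ p=122279, q=10447
i=12: a=2 ⇒ p=285899, q=24426
i=13: a=1 ⇒ p=408178, q=34873
i=14: a=1 ⇒ p=694077, q=59299
i=15: a=2 ⇒ p=1796332, q=153471
i=16: a=2 ⇒ p=4286741, q=366241
i=17: a=1 ⇒ p=6083073, q=519712
(x₁, y₁) = (6083073, 519712);  6083073² − 137·519712² = 1 ✓
n=2: (6083073,519712)∘(6083073,519712) = (6083073·6083073+137·519712·519712, 6083073·519712+519712·6083073) = (74007554246657,6322892069952)
n=3: (74007554246657,6322892069952)∘(6083073,519712) = (6083073·74007554246657+137·519712·6322892069952, 6083073·6322892069952+519712·74007554246657) = (900386710067742990849,76925228065277725280)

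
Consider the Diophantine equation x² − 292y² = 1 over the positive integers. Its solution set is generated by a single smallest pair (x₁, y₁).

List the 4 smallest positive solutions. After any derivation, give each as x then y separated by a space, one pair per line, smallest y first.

2281249 133500
10408194000001 609093483000
47487364308614281249 2778987798000400500
216661004683313632776000001 12679126270400622186966000

[17; 11,2,1,3,8,3,1,2,11,34] for √292; ℓ=10 ⇒ convergent index 9
i=0: a=17 ⇒ p=17, q=1
…
i=2: a=2 ⇒ p=393, q=23
…
i=4: a=3 ⇒ p=2136, q=125
…
i=6: a=3 ⇒ p=55143, q=3227
i=7: a=1 ⇒ p=72812, q=4261
i=8: a=2 ⇒ p=200767, q=11749
i=9: a=11 ⇒ p=2281249, q=133500
(x₁, y₁) = (2281249, 133500);  2281249² − 292·133500² = 1 ✓
n=2: (2281249,133500)∘(2281249,133500) = (2281249·2281249+292·133500·133500, 2281249·133500+133500·2281249) = (10408194000001,609093483000)
n=3: (10408194000001,609093483000)∘(2281249,133500) = (2281249·10408194000001+292·133500·609093483000, 2281249·609093483000+133500·10408194000001) = (47487364308614281249,2778987798000400500)
n=4: (47487364308614281249,2778987798000400500)∘(2281249,133500) = (2281249·47487364308614281249+292·133500·2778987798000400500, 2281249·2778987798000400500+133500·47487364308614281249) = (216661004683313632776000001,12679126270400622186966000)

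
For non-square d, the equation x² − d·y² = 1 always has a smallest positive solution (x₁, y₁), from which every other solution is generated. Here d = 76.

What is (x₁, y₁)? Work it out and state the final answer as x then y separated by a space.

57799 6630

d=76: √d = [8; 1,2,1,1,5,4,5,1,1,2,1,16] (ℓ=12, even), read p_11/q_11
a_0=8:  p_0=8·1+0=8,  q_0=8·0+1=1
a_1=1:  p_1=1·8+1=9,  q_1=1·1+0=1
a_2=2:  p_2=2·9+8=26,  q_2=2·1+1=3
…
a_4=1:  p_4=1·35+26=61,  q_4=1·4+3=7
a_5=5:  p_5=5·61+35=340,  q_5=5·7+4=39
a_6=4:  p_6=4·340+61=1421,  q_6=4·39+7=163
a_7=5:  p_7=5·1421+340=7445,  q_7=5·163+39=854
a_8=1:  p_8=1·7445+1421=8866,  q_8=1·854+163=1017
a_9=1:  p_9=1·8866+7445=16311,  q_9=1·1017+854=1871
a_10=2:  p_10=2·16311+8866=41488,  q_10=2·1871+1017=4759
a_11=1:  p_11=1·41488+16311=57799,  q_11=1·4759+1871=6630
→ (57799, 6630).  Check: 57799²=3340724401, 76·6630²=3340724400, difference 1.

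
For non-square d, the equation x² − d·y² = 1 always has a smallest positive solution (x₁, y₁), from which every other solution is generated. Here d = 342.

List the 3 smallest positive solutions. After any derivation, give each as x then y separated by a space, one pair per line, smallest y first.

√342 = [18; 2,36, …], period ℓ=2 (even) → k=1
k=0  a_k=18  p_k/q_k = 18/1
k=1  a_k=2  p_k/q_k = 37/2
→ (37, 2).  Check: 37²=1369, 342·2²=1368, difference 1.
(x_2, y_2) = (37·37 + 342·2·2, 37·2 + 2·37) = (2737, 148)
(x_3, y_3) = (37·2737 + 342·2·148, 37·148 + 2·2737) = (202501, 10950)

37 2
2737 148
202501 10950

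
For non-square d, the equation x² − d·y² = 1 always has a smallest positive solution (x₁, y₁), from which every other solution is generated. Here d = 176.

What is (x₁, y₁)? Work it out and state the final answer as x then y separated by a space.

√176 → a₀=13, period (3,1,3,26); ℓ=4 even so k=3
step 0: (13, 1)  from 13·(1,0) + (0,1)
…
step 2: (53, 4)  from 1·(40,3) + (13,1)
step 3: (199, 15)  from 3·(53,4) + (40,3)
→ (199, 15).  Check: 199²=39601, 176·15²=39600, difference 1.

199 15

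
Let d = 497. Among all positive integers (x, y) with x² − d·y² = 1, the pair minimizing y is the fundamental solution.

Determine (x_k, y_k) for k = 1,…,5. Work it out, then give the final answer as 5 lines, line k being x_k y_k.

√497 → a₀=22, period (3,2,2,5,6,5,2,2,3,44); ℓ=10 even so k=9
i=0: a=22 ⇒ p=22, q=1
…
i=8: a=2 ⇒ p=352750, q=15823
i=9: a=3 ⇒ p=1201887, q=53912
fundamental: x₁=1201887, y₁=53912  (since 1444532360769 − 497·2906503744 = 1)
k=2:  x_2 = 1201887·1201887+497·53912·53912 = 2889064721537,  y_2 = 1201887·53912+53912·1201887 = 129592263888
k=3:  x_3 = 1201887·2889064721537+497·53912·129592263888 = 6944658661946678751,  y_3 = 1201887·129592263888+53912·2889064721537 = 311510514535059400
k=4:  x_4 = 1201887·6944658661946678751+497·53912·311510514535059400 = 16693389930459326703284737,  y_4 = 1201887·311510514535059400+53912·6944658661946678751 = 748800875565868281911712
k=5:  x_5 = 1201887·16693389930459326703284737+497·53912·748800875565868281911712 = 40127136686692992928199618718687,  y_5 = 1201887·748800875565868281911712+53912·16693389930459326703284737 = 1799948075862157952969508541688

1201887 53912
2889064721537 129592263888
6944658661946678751 311510514535059400
16693389930459326703284737 748800875565868281911712
40127136686692992928199618718687 1799948075862157952969508541688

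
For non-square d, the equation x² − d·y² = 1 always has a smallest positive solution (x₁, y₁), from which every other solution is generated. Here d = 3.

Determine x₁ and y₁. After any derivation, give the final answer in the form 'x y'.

2 1

√3 = [1; 1,2, …], period ℓ=2 (even) → k=1
i=0: a=1 ⇒ p=1, q=1
i=1: a=1 ⇒ p=2, q=1
→ (2, 1).  Check: 2²=4, 3·1²=3, difference 1.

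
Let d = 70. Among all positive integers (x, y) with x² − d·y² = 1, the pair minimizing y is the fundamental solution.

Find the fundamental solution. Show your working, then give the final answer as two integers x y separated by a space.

√70 = [8; 2,1,2,1,2,16, …], period ℓ=6 (even) → k=5
step 0: (8, 1)  from 8·(1,0) + (0,1)
step 1: (17, 2)  from 2·(8,1) + (1,0)
…
step 3: (67, 8)  from 2·(25,3) + (17,2)
step 4: (92, 11)  from 1·(67,8) + (25,3)
step 5: (251, 30)  from 2·(92,11) + (67,8)
(x₁, y₁) = (251, 30);  251² − 70·30² = 1 ✓

251 30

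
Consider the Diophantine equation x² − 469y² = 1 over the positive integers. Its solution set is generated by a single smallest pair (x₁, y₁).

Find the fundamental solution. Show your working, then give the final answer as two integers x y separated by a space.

137215 6336

[21; 1,1,1,10,6,10,1,1,1,42] for √469; ℓ=10 ⇒ convergent index 9
k=0  a_k=21  p_k/q_k = 21/1
k=1  a_k=1  p_k/q_k = 22/1
k=2  a_k=1  p_k/q_k = 43/2
k=3  a_k=1  p_k/q_k = 65/3
…
k=5  a_k=6  p_k/q_k = 4223/195
k=6  a_k=10  p_k/q_k = 42923/1982
k=7  a_k=1  p_k/q_k = 47146/2177
k=8  a_k=1  p_k/q_k = 90069/4159
k=9  a_k=1  p_k/q_k = 137215/6336
fundamental: x₁=137215, y₁=6336  (since 18827956225 − 469·40144896 = 1)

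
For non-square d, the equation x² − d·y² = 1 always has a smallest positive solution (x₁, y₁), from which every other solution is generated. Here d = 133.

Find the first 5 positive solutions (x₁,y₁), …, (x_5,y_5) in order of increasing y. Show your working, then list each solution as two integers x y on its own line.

2588599 224460
13401689565601 1162073863080
69383200415647777399 6016286479789825380
359210566425477440164982401 31147506330593762303822160
1859704226076779569066850908714999 161256807479731348725343689282300

[11; 1,1,7,5,1,…,1,1,22] for √133; ℓ=16 ⇒ convergent index 15
i=0: a=11 ⇒ p=11, q=1
i=1: a=1 ⇒ p=12, q=1
i=2: a=1 ⇒ p=23, q=2
i=3: a=7 ⇒ p=173, q=15
i=4: a=5 ⇒ p=888, q=77
i=5: a=1 ⇒ p=1061, q=92
i=6: a=1 ⇒ p=1949, q=169
i=7: a=1 ⇒ p=3010, q=261
…
i=10: a=1 ⇒ p=18948, q=1643
i=11: a=1 ⇒ p=29927, q=2595
i=12: a=5 ⇒ p=168583, q=14618
i=13: a=7 ⇒ p=1210008, q=104921
i=14: a=1 ⇒ p=1378591, q=119539
i=15: a=1 ⇒ p=2588599, q=224460
fundamental: x₁=2588599, y₁=224460  (since 6700844782801 − 133·50382291600 = 1)
(2588599+224460√133)^2 = 13401689565601 + 1162073863080√133
(2588599+224460√133)^3 = 69383200415647777399 + 6016286479789825380√133
(2588599+224460√133)^4 = 359210566425477440164982401 + 31147506330593762303822160√133
(2588599+224460√133)^5 = 1859704226076779569066850908714999 + 161256807479731348725343689282300√133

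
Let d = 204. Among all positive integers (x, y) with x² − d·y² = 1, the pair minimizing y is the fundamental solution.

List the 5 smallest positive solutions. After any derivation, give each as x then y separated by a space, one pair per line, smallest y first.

4999 350
49980001 3499300
499700044999 34986001050
4996000999920001 349790034998600
49950017497500124999 3497200734930001750

[14; 3,1,1,6,1,1,3,28] for √204; ℓ=8 ⇒ convergent index 7
i=0: a=14 ⇒ p=14, q=1
…
i=2: a=1 ⇒ p=57, q=4
i=3: a=1 ⇒ p=100, q=7
i=4: a=6 ⇒ p=657, q=46
i=5: a=1 ⇒ p=757, q=53
i=6: a=1 ⇒ p=1414, q=99
i=7: a=3 ⇒ p=4999, q=350
→ (4999, 350).  Check: 4999²=24990001, 204·350²=24990000, difference 1.
(4999+350√204)^2 = 49980001 + 3499300√204
(4999+350√204)^3 = 499700044999 + 34986001050√204
(4999+350√204)^4 = 4996000999920001 + 349790034998600√204
(4999+350√204)^5 = 49950017497500124999 + 3497200734930001750√204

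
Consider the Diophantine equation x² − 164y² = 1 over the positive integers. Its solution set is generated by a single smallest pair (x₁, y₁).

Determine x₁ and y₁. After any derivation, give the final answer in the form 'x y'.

2049 160

√164 = [12; 1,4,6,4,1,24, …], period ℓ=6 (even) → k=5
a_0=12:  p_0=12·1+0=12,  q_0=12·0+1=1
…
a_3=6:  p_3=6·64+13=397,  q_3=6·5+1=31
a_4=4:  p_4=4·397+64=1652,  q_4=4·31+5=129
a_5=1:  p_5=1·1652+397=2049,  q_5=1·129+31=160
fundamental: x₁=2049, y₁=160  (since 4198401 − 164·25600 = 1)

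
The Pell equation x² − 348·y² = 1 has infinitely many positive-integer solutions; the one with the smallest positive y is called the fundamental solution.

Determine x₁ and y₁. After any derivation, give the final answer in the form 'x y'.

√348 → a₀=18, period (1,1,1,8,1,1,1,36); ℓ=8 even so k=7
a_0=18:  p_0=18·1+0=18,  q_0=18·0+1=1
a_1=1:  p_1=1·18+1=19,  q_1=1·1+0=1
a_2=1:  p_2=1·19+18=37,  q_2=1·1+1=2
a_3=1:  p_3=1·37+19=56,  q_3=1·2+1=3
a_4=8:  p_4=8·56+37=485,  q_4=8·3+2=26
a_5=1:  p_5=1·485+56=541,  q_5=1·26+3=29
a_6=1:  p_6=1·541+485=1026,  q_6=1·29+26=55
a_7=1:  p_7=1·1026+541=1567,  q_7=1·55+29=84
fundamental: x₁=1567, y₁=84  (since 2455489 − 348·7056 = 1)

1567 84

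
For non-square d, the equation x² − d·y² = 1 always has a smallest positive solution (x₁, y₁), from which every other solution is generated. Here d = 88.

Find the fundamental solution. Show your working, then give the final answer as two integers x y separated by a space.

197 21

√88 = [9; 2,1,1,1,2,18, …], period ℓ=6 (even) → k=5
a_0=9:  p_0=9·1+0=9,  q_0=9·0+1=1
…
a_2=1:  p_2=1·19+9=28,  q_2=1·2+1=3
a_3=1:  p_3=1·28+19=47,  q_3=1·3+2=5
a_4=1:  p_4=1·47+28=75,  q_4=1·5+3=8
a_5=2:  p_5=2·75+47=197,  q_5=2·8+5=21
fundamental: x₁=197, y₁=21  (since 38809 − 88·441 = 1)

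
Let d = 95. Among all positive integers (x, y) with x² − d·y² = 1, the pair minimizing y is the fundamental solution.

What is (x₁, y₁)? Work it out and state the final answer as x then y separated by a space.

√95 = [9; 1,2,1,18, …], period ℓ=4 (even) → k=3
a_0=9:  p_0=9·1+0=9,  q_0=9·0+1=1
a_1=1:  p_1=1·9+1=10,  q_1=1·1+0=1
a_2=2:  p_2=2·10+9=29,  q_2=2·1+1=3
a_3=1:  p_3=1·29+10=39,  q_3=1·3+1=4
(x₁, y₁) = (39, 4);  39² − 95·4² = 1 ✓

39 4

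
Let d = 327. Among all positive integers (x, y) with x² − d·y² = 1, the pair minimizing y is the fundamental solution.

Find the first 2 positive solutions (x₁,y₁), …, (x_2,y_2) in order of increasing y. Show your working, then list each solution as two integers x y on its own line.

√327 = [18; 12,36, …], period ℓ=2 (even) → k=1
i=0: a=18 ⇒ p=18, q=1
i=1: a=12 ⇒ p=217, q=12
fundamental: x₁=217, y₁=12  (since 47089 − 327·144 = 1)
(x_2, y_2) = (217·217 + 327·12·12, 217·12 + 12·217) = (94177, 5208)

217 12
94177 5208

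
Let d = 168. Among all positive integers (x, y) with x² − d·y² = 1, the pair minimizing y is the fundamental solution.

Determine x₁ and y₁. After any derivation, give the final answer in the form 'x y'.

13 1

[12; 1,24] for √168; ℓ=2 ⇒ convergent index 1
a_0=12:  p_0=12·1+0=12,  q_0=12·0+1=1
a_1=1:  p_1=1·12+1=13,  q_1=1·1+0=1
fundamental: x₁=13, y₁=1  (since 169 − 168·1 = 1)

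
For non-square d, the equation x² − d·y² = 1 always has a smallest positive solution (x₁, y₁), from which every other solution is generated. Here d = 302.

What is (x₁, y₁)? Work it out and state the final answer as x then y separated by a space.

4276623 246092

√302 = [17; 2,1,1,1,4,…,1,2,34, …], period ℓ=16 (even) → k=15
k=0  a_k=17  p_k/q_k = 17/1
k=1  a_k=2  p_k/q_k = 35/2
…
k=5  a_k=4  p_k/q_k = 643/37
k=6  a_k=2  p_k/q_k = 1425/82
…
k=9  a_k=1  p_k/q_k = 36581/2105
…
k=13  a_k=1  p_k/q_k = 1042237/59974
k=14  a_k=1  p_k/q_k = 1617193/93059
k=15  a_k=2  p_k/q_k = 4276623/246092
→ (4276623, 246092).  Check: 4276623²=18289504284129, 302·246092²=18289504284128, difference 1.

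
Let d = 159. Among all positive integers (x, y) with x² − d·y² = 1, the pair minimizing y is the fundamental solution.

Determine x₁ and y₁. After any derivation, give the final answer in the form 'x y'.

1324 105

√159 = [12; 1,1,1,1,3,1,1,1,1,24, …], period ℓ=10 (even) → k=9
step 0: (12, 1)  from 12·(1,0) + (0,1)
step 1: (13, 1)  from 1·(12,1) + (1,0)
step 2: (25, 2)  from 1·(13,1) + (12,1)
…
step 5: (227, 18)  from 3·(63,5) + (38,3)
step 6: (290, 23)  from 1·(227,18) + (63,5)
step 7: (517, 41)  from 1·(290,23) + (227,18)
step 8: (807, 64)  from 1·(517,41) + (290,23)
step 9: (1324, 105)  from 1·(807,64) + (517,41)
→ (1324, 105).  Check: 1324²=1752976, 159·105²=1752975, difference 1.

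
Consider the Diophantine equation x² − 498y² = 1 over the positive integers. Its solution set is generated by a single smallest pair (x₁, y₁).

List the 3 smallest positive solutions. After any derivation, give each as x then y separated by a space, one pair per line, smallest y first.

179777 8056
64639539457 2896567024
23241404969742401 1041472259739240

d=498: √d = [22; 3,6,22,6,3,44] (ℓ=6, even), read p_5/q_5
a_0=22:  p_0=22·1+0=22,  q_0=22·0+1=1
…
a_3=22:  p_3=22·424+67=9395,  q_3=22·19+3=421
a_4=6:  p_4=6·9395+424=56794,  q_4=6·421+19=2545
a_5=3:  p_5=3·56794+9395=179777,  q_5=3·2545+421=8056
→ (179777, 8056).  Check: 179777²=32319769729, 498·8056²=32319769728, difference 1.
k=2:  x_2 = 179777·179777+498·8056·8056 = 64639539457,  y_2 = 179777·8056+8056·179777 = 2896567024
k=3:  x_3 = 179777·64639539457+498·8056·2896567024 = 23241404969742401,  y_3 = 179777·2896567024+8056·64639539457 = 1041472259739240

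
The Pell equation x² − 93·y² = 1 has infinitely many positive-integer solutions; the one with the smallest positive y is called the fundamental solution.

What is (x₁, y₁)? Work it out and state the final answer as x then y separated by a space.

12151 1260

√93 = [9; 1,1,1,4,6,4,1,1,1,18, …], period ℓ=10 (even) → k=9
a_0=9:  p_0=9·1+0=9,  q_0=9·0+1=1
…
a_2=1:  p_2=1·10+9=19,  q_2=1·1+1=2
a_3=1:  p_3=1·19+10=29,  q_3=1·2+1=3
a_4=4:  p_4=4·29+19=135,  q_4=4·3+2=14
…
a_6=4:  p_6=4·839+135=3491,  q_6=4·87+14=362
a_7=1:  p_7=1·3491+839=4330,  q_7=1·362+87=449
a_8=1:  p_8=1·4330+3491=7821,  q_8=1·449+362=811
a_9=1:  p_9=1·7821+4330=12151,  q_9=1·811+449=1260
→ (12151, 1260).  Check: 12151²=147646801, 93·1260²=147646800, difference 1.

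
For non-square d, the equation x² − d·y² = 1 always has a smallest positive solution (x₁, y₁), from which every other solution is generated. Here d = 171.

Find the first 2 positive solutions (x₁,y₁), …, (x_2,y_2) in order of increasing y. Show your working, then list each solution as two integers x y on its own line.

170 13
57799 4420

√171 → a₀=13, period (13,26); ℓ=2 even so k=1
step 0: (13, 1)  from 13·(1,0) + (0,1)
step 1: (170, 13)  from 13·(13,1) + (1,0)
(x₁, y₁) = (170, 13);  170² − 171·13² = 1 ✓
n=2: (170,13)∘(170,13) = (170·170+171·13·13, 170·13+13·170) = (57799,4420)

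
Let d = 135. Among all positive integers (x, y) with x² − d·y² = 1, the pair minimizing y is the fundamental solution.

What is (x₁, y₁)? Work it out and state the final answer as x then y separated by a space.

[11; 1,1,1,1,1,1,1,22] for √135; ℓ=8 ⇒ convergent index 7
i=0: a=11 ⇒ p=11, q=1
i=1: a=1 ⇒ p=12, q=1
…
i=3: a=1 ⇒ p=35, q=3
…
i=5: a=1 ⇒ p=93, q=8
i=6: a=1 ⇒ p=151, q=13
i=7: a=1 ⇒ p=244, q=21
→ (244, 21).  Check: 244²=59536, 135·21²=59535, difference 1.

244 21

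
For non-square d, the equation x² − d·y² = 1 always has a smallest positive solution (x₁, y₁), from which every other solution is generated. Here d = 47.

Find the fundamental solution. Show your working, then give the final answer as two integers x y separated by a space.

√47 = [6; 1,5,1,12, …], period ℓ=4 (even) → k=3
a_0=6:  p_0=6·1+0=6,  q_0=6·0+1=1
a_1=1:  p_1=1·6+1=7,  q_1=1·1+0=1
a_2=5:  p_2=5·7+6=41,  q_2=5·1+1=6
a_3=1:  p_3=1·41+7=48,  q_3=1·6+1=7
→ (48, 7).  Check: 48²=2304, 47·7²=2303, difference 1.

48 7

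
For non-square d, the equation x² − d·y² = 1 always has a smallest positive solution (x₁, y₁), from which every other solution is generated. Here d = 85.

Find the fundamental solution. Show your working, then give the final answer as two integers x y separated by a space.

√85 = [9; 4,1,1,4,18, …], period ℓ=5 (odd) → k=9
k=0  a_k=9  p_k/q_k = 9/1
k=1  a_k=4  p_k/q_k = 37/4
…
k=5  a_k=18  p_k/q_k = 6887/747
…
k=7  a_k=1  p_k/q_k = 34813/3776
k=8  a_k=1  p_k/q_k = 62739/6805
k=9  a_k=4  p_k/q_k = 285769/30996
fundamental: x₁=285769, y₁=30996  (since 81663921361 − 85·960752016 = 1)

285769 30996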